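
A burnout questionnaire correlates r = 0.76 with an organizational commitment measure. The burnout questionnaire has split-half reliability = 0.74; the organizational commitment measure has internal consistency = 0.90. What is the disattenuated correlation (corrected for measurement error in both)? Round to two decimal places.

r_true = r_obs / √(r_xx · r_yy) = 0.76 / √(0.74 × 0.90) = 0.76 / √0.6660 = 0.76 / 0.8161 ≈ 0.93.

0.93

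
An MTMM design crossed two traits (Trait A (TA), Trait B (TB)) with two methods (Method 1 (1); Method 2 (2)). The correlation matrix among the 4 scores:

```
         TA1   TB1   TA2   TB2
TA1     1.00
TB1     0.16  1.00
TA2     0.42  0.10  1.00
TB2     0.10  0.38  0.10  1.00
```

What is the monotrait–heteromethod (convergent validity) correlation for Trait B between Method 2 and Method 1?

Same trait (TB), different methods: r(TB2, TB1) = 0.38.

0.38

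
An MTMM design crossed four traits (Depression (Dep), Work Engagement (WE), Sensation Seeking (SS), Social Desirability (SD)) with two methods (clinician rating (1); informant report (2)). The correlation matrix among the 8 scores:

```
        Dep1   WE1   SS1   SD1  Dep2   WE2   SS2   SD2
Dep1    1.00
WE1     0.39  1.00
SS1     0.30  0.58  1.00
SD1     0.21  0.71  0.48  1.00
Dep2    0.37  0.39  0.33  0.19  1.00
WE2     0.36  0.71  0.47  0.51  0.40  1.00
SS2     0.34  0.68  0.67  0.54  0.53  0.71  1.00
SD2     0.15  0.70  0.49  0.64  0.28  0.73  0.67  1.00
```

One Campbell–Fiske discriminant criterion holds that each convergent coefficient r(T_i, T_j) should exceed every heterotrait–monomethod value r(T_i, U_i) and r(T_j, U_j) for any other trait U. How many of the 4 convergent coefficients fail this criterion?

Checking each validity diagonal entry against its comparison values:
Dep (methods 1·2): 0.37 vs {0.39, 0.40, 0.30, 0.53, 0.21, 0.28} → fail.
WE (methods 1·2): 0.71 vs {0.39, 0.40, 0.58, 0.71, 0.71, 0.73} → fail.
SS (methods 1·2): 0.67 vs {0.30, 0.53, 0.58, 0.71, 0.48, 0.67} → fail.
SD (methods 1·2): 0.64 vs {0.21, 0.28, 0.71, 0.73, 0.48, 0.67} → fail.
4 of 4 fail.

4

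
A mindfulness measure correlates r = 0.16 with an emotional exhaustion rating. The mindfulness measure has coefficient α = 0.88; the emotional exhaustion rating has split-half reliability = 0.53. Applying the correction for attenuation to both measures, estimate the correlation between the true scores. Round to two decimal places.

r_true = r_obs / √(r_xx · r_yy) = 0.16 / √(0.88 × 0.53) = 0.16 / √0.4664 = 0.16 / 0.6829 ≈ 0.23.

0.23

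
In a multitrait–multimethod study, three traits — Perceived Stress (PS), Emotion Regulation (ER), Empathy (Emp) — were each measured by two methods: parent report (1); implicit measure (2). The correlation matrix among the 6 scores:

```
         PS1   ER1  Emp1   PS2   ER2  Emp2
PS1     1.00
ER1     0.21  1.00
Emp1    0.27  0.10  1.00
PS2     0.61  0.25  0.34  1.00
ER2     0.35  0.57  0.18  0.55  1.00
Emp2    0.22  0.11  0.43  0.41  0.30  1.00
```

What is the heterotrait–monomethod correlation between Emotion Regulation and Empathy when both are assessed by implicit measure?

Different traits, same method: r(ER2, Emp2) = 0.30.

0.30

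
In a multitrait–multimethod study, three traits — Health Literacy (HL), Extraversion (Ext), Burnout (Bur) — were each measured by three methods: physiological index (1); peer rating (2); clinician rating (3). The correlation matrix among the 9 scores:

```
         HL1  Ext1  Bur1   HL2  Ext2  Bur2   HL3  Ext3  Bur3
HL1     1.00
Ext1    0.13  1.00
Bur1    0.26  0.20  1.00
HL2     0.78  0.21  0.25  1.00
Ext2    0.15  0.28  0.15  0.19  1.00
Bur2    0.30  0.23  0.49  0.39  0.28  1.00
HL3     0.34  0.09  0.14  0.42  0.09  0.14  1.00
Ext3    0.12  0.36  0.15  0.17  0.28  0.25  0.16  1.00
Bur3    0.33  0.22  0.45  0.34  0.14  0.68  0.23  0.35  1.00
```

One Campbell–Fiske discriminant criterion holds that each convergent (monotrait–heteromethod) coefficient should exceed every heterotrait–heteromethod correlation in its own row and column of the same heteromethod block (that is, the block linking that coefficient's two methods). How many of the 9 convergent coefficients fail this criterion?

0

Each convergent coefficient versus the relevant comparison correlations:
HL (methods 1·2): 0.78 vs {0.15, 0.21, 0.30, 0.25} → pass.
HL (methods 1·3): 0.34 vs {0.12, 0.09, 0.33, 0.14} → pass.
HL (methods 2·3): 0.42 vs {0.17, 0.09, 0.34, 0.14} → pass.
Ext (methods 1·2): 0.28 vs {0.21, 0.15, 0.23, 0.15} → pass.
Ext (methods 1·3): 0.36 vs {0.09, 0.12, 0.22, 0.15} → pass.
Ext (methods 2·3): 0.28 vs {0.09, 0.17, 0.14, 0.25} → pass.
Bur (methods 1·2): 0.49 vs {0.25, 0.30, 0.15, 0.23} → pass.
Bur (methods 1·3): 0.45 vs {0.14, 0.33, 0.15, 0.22} → pass.
Bur (methods 2·3): 0.68 vs {0.14, 0.34, 0.25, 0.14} → pass.
0 of 9 fail.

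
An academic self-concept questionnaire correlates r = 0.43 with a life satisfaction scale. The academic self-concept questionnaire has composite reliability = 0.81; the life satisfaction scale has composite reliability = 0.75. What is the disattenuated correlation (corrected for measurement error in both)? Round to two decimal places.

r_true = r_obs / √(r_xx · r_yy) = 0.43 / √(0.81 × 0.75) = 0.43 / √0.6075 = 0.43 / 0.7794 ≈ 0.55.

0.55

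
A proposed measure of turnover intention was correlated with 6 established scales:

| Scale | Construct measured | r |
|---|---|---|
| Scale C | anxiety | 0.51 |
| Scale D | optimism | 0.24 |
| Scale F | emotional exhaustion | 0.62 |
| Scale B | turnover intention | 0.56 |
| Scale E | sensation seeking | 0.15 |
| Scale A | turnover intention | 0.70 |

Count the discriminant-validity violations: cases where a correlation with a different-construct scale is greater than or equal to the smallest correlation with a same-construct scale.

Convergent (same construct = turnover intention): Scale B, Scale A.
Smallest convergent = 0.56. Discriminant values: 0.51, 0.24, 0.62, 0.15; count ≥ 0.56 → 1.

1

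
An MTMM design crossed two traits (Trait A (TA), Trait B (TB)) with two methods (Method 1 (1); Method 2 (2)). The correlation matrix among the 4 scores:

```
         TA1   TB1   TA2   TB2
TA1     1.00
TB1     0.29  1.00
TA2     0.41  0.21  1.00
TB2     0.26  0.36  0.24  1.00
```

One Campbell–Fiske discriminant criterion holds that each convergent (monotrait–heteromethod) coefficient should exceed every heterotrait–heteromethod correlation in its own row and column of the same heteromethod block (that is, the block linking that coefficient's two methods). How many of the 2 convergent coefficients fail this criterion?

0

Checking each validity diagonal entry against its comparison values:
TA (methods 1·2): 0.41 vs {0.26, 0.21} → pass.
TB (methods 1·2): 0.36 vs {0.21, 0.26} → pass.
0 of 2 fail.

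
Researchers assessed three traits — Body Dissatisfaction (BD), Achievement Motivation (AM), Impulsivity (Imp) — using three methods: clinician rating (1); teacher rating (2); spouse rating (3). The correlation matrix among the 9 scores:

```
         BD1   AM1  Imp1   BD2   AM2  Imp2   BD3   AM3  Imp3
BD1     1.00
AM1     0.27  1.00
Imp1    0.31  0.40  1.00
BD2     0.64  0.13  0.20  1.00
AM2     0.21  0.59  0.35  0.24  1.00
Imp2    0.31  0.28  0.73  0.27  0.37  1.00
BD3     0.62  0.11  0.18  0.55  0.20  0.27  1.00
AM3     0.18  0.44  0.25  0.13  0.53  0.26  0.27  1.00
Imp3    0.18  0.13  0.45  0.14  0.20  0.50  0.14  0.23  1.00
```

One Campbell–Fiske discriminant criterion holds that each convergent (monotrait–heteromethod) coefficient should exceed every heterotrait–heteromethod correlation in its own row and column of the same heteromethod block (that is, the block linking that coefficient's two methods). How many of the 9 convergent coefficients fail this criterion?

0

Each convergent coefficient versus the relevant comparison correlations:
BD (methods 1·2): 0.64 vs {0.21, 0.13, 0.31, 0.20} → pass.
BD (methods 1·3): 0.62 vs {0.18, 0.11, 0.18, 0.18} → pass.
BD (methods 2·3): 0.55 vs {0.13, 0.20, 0.14, 0.27} → pass.
AM (methods 1·2): 0.59 vs {0.13, 0.21, 0.28, 0.35} → pass.
AM (methods 1·3): 0.44 vs {0.11, 0.18, 0.13, 0.25} → pass.
AM (methods 2·3): 0.53 vs {0.20, 0.13, 0.20, 0.26} → pass.
Imp (methods 1·2): 0.73 vs {0.20, 0.31, 0.35, 0.28} → pass.
Imp (methods 1·3): 0.45 vs {0.18, 0.18, 0.25, 0.13} → pass.
Imp (methods 2·3): 0.50 vs {0.27, 0.14, 0.26, 0.20} → pass.
0 of 9 fail.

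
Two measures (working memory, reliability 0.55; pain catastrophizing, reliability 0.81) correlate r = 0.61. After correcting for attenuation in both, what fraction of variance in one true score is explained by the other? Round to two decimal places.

0.84

Disattenuated r = 0.61 / √(0.55 × 0.81) = 0.61 / 0.6675 = 0.9139.
Shared true-score variance = 0.9139² = 0.8352 ≈ 0.84.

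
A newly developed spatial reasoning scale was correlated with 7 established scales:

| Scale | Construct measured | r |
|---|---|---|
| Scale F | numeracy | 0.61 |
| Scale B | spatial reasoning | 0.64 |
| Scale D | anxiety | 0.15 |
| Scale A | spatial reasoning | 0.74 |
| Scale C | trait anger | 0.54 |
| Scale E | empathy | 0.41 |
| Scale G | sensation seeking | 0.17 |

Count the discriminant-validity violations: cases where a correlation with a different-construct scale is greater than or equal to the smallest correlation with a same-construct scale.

0

Convergent (same construct = spatial reasoning): Scale B, Scale A.
Smallest convergent = 0.64. Discriminant values: 0.61, 0.15, 0.54, 0.41, 0.17; count ≥ 0.64 → 0.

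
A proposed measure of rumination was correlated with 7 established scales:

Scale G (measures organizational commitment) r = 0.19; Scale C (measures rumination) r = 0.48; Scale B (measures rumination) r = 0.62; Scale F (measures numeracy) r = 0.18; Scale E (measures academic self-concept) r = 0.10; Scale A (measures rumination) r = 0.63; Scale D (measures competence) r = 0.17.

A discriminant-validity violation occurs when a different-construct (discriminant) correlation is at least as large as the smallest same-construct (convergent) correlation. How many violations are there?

0

Convergent (same construct = rumination): Scale C, Scale B, Scale A.
Smallest convergent = 0.48. Discriminant values: 0.19, 0.18, 0.10, 0.17; count ≥ 0.48 → 0.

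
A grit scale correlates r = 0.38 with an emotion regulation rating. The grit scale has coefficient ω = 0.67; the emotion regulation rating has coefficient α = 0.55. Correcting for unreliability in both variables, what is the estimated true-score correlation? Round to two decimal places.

r_true = r_obs / √(r_xx · r_yy) = 0.38 / √(0.67 × 0.55) = 0.38 / √0.3685 = 0.38 / 0.6070 ≈ 0.63.

0.63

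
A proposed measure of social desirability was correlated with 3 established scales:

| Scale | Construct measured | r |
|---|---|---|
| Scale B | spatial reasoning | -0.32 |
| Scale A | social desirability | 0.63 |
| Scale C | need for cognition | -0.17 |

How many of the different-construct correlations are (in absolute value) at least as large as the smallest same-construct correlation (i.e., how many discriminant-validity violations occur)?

0

Convergent (same construct = social desirability): Scale A.
Smallest convergent = 0.63. Discriminant |r|: 0.32, 0.17; count ≥ 0.63 → 0.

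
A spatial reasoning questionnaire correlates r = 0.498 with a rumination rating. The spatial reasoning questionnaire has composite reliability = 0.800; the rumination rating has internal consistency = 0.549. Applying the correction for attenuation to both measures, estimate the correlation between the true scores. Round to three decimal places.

0.751

r_true = r_obs / √(r_xx · r_yy) = 0.498 / √(0.800 × 0.549) = 0.498 / √0.439200 = 0.498 / 0.6627 ≈ 0.751.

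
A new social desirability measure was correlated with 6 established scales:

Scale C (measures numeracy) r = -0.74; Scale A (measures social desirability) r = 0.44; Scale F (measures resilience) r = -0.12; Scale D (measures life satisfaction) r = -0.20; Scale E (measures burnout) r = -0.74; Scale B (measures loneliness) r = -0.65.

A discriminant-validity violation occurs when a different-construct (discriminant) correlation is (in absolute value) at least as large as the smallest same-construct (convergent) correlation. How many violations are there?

3

Convergent (same construct = social desirability): Scale A.
Smallest convergent = 0.44. Discriminant |r|: 0.74, 0.12, 0.20, 0.74, 0.65; count ≥ 0.44 → 3.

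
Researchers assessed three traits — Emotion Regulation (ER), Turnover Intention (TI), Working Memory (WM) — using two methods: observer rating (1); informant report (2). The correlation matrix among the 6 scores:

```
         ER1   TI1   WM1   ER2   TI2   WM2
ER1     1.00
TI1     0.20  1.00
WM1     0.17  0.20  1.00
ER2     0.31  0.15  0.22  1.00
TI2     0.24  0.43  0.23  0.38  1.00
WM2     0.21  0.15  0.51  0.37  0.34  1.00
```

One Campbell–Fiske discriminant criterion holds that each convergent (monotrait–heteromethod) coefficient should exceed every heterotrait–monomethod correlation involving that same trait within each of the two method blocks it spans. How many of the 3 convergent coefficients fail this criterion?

1

Each convergent coefficient versus the relevant comparison correlations:
ER (methods 1·2): 0.31 vs {0.20, 0.38, 0.17, 0.37} → fail.
TI (methods 1·2): 0.43 vs {0.20, 0.38, 0.20, 0.34} → pass.
WM (methods 1·2): 0.51 vs {0.17, 0.37, 0.20, 0.34} → pass.
1 of 3 fail.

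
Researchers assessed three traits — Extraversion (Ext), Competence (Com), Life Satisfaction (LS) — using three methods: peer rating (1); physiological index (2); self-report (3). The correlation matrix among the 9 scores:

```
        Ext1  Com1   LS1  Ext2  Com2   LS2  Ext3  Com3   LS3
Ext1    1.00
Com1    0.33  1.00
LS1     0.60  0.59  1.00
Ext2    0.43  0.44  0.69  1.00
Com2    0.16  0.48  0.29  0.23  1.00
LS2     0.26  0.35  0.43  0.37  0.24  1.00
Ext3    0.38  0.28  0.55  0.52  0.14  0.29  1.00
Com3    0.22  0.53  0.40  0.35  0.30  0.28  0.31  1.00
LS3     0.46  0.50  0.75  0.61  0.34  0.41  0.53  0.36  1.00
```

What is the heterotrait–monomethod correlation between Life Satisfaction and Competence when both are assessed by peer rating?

Different traits, same method: r(LS1, Com1) = 0.59.

0.59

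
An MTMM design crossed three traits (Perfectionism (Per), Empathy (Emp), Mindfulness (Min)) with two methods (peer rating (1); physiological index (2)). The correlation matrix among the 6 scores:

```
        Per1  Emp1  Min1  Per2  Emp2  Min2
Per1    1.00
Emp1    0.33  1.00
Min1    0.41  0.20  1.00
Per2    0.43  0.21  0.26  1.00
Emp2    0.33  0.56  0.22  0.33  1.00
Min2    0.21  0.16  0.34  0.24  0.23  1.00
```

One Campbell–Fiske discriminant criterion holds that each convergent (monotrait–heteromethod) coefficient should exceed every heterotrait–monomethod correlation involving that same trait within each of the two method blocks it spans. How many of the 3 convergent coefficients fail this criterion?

1

Each convergent coefficient versus the relevant comparison correlations:
Per (methods 1·2): 0.43 vs {0.33, 0.33, 0.41, 0.24} → pass.
Emp (methods 1·2): 0.56 vs {0.33, 0.33, 0.20, 0.23} → pass.
Min (methods 1·2): 0.34 vs {0.41, 0.24, 0.20, 0.23} → fail.
1 of 3 fail.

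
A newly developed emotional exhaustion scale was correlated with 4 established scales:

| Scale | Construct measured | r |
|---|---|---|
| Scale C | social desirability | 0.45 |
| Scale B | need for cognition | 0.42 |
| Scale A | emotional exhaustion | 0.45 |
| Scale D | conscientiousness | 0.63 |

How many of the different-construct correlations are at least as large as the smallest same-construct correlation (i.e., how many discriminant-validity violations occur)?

Convergent (same construct = emotional exhaustion): Scale A.
Smallest convergent = 0.45. Discriminant values: 0.45, 0.42, 0.63; count ≥ 0.45 → 2.

2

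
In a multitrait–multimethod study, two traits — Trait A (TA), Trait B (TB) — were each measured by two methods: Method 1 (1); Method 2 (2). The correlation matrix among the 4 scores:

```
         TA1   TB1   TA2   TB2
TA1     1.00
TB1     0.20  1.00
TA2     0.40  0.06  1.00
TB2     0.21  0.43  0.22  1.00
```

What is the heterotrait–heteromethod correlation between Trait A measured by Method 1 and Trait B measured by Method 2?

0.21

Different traits and methods: r(TA1, TB2) = 0.21.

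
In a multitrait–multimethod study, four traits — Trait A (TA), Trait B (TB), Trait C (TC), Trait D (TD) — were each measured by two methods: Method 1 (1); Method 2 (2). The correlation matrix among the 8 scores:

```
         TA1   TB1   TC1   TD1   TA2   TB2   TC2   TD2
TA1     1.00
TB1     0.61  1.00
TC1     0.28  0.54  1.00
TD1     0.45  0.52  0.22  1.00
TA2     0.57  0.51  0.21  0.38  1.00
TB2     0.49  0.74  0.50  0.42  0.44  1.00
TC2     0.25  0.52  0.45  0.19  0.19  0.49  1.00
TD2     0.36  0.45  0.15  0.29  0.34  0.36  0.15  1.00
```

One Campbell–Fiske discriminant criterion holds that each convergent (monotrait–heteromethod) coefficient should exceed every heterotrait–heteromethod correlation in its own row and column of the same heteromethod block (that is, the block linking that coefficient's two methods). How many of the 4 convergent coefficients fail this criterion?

Checking each validity diagonal entry against its comparison values:
TA (methods 1·2): 0.57 vs {0.49, 0.51, 0.25, 0.21, 0.36, 0.38} → pass.
TB (methods 1·2): 0.74 vs {0.51, 0.49, 0.52, 0.50, 0.45, 0.42} → pass.
TC (methods 1·2): 0.45 vs {0.21, 0.25, 0.50, 0.52, 0.15, 0.19} → fail.
TD (methods 1·2): 0.29 vs {0.38, 0.36, 0.42, 0.45, 0.19, 0.15} → fail.
2 of 4 fail.

2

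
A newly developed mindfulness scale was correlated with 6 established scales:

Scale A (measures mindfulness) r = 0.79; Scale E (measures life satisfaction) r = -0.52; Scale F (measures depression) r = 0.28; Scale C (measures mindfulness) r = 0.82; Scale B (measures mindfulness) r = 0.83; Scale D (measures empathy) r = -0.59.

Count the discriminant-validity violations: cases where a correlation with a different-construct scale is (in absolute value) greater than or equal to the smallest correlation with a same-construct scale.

Convergent (same construct = mindfulness): Scale A, Scale C, Scale B.
Smallest convergent = 0.79. Discriminant |r|: 0.52, 0.28, 0.59; count ≥ 0.79 → 0.

0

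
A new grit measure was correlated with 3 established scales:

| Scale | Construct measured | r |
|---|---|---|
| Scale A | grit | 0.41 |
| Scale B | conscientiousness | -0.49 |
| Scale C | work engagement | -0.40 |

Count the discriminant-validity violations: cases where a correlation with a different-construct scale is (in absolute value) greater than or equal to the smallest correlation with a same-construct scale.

Convergent (same construct = grit): Scale A.
Smallest convergent = 0.41. Discriminant |r|: 0.49, 0.40; count ≥ 0.41 → 1.

1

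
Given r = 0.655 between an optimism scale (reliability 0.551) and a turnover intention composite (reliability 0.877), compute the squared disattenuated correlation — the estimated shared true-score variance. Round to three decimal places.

Disattenuated r = 0.655 / √(0.551 × 0.877) = 0.655 / 0.6951 = 0.9423.
Shared true-score variance = 0.9423² = 0.8879 ≈ 0.888.

0.888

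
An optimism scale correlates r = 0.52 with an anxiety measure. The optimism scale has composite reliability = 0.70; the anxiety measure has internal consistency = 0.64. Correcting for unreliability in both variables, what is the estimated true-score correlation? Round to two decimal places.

0.78

r_true = r_obs / √(r_xx · r_yy) = 0.52 / √(0.70 × 0.64) = 0.52 / √0.4480 = 0.52 / 0.6693 ≈ 0.78.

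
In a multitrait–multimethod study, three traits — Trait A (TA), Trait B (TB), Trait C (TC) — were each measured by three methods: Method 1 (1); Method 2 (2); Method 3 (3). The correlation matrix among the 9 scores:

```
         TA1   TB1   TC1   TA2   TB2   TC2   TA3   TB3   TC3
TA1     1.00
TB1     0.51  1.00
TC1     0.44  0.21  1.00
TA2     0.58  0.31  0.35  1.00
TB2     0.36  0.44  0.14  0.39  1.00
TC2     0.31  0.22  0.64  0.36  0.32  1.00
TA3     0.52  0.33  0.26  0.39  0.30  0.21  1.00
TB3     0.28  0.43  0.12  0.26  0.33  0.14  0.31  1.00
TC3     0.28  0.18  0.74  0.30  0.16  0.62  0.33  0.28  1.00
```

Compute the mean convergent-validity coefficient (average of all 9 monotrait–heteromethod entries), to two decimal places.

Convergent values: 0.58, 0.52, 0.39, 0.44, 0.43, 0.33, 0.64, 0.74, 0.62; mean = 4.69/9 = 0.52.

0.52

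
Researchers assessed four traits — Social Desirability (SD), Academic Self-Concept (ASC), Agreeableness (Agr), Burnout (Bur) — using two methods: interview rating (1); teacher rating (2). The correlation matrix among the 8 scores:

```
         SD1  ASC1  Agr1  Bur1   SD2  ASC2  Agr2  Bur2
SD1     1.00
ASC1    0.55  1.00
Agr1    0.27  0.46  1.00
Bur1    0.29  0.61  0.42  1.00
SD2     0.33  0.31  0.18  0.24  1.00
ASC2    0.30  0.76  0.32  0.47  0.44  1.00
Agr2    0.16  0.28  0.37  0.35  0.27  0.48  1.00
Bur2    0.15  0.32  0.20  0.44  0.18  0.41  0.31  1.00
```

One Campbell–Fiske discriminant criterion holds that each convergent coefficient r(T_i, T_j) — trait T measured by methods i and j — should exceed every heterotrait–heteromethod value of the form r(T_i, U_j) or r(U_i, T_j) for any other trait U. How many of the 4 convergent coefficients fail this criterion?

1

Each convergent coefficient versus the relevant comparison correlations:
SD (methods 1·2): 0.33 vs {0.30, 0.31, 0.16, 0.18, 0.15, 0.24} → pass.
ASC (methods 1·2): 0.76 vs {0.31, 0.30, 0.28, 0.32, 0.32, 0.47} → pass.
Agr (methods 1·2): 0.37 vs {0.18, 0.16, 0.32, 0.28, 0.20, 0.35} → pass.
Bur (methods 1·2): 0.44 vs {0.24, 0.15, 0.47, 0.32, 0.35, 0.20} → fail.
1 of 4 fail.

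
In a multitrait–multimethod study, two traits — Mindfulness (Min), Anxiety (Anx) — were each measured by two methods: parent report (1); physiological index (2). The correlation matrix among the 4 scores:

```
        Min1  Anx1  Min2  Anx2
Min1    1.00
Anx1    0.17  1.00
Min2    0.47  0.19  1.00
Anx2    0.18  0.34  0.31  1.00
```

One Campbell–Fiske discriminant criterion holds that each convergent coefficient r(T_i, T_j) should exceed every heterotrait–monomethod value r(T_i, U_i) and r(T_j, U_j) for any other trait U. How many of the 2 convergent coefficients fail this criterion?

0

Convergent coefficients and their comparison sets:
Min (methods 1·2): 0.47 vs {0.17, 0.31} → pass.
Anx (methods 1·2): 0.34 vs {0.17, 0.31} → pass.
0 of 2 fail.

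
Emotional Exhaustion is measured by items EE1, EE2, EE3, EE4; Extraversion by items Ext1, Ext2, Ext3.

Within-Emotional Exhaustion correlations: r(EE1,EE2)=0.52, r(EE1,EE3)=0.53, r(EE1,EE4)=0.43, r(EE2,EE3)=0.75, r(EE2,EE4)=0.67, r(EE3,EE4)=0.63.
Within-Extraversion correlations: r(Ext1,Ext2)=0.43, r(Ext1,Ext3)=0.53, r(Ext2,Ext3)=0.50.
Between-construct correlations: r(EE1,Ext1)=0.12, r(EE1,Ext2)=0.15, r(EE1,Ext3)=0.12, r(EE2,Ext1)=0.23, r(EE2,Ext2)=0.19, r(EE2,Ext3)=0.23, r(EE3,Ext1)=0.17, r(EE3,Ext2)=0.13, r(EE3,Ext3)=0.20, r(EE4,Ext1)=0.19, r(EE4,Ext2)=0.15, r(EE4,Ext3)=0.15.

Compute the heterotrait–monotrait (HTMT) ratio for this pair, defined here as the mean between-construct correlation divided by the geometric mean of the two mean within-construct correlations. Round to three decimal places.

0.316

Between-construct mean = 2.03/12 = 0.1692.
Mean within-EE = 3.53/6 = 0.5883; mean within-Ext = 1.46/3 = 0.4867.
Geometric mean = √(0.5883 × 0.4867) = 0.5351.
HTMT = 0.1692 / 0.5351 = 0.316.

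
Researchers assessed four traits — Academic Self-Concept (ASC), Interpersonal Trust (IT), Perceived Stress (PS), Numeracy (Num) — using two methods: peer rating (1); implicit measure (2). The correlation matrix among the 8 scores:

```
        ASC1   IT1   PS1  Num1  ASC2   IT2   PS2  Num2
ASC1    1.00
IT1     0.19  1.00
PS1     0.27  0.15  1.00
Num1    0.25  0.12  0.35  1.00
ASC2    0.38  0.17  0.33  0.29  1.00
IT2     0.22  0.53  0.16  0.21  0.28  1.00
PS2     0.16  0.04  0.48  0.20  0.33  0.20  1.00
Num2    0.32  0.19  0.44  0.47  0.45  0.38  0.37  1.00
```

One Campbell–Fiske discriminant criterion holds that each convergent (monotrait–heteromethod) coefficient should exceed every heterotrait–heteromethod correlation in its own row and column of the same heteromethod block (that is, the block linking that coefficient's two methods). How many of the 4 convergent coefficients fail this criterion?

0

Each convergent coefficient versus the relevant comparison correlations:
ASC (methods 1·2): 0.38 vs {0.22, 0.17, 0.16, 0.33, 0.32, 0.29} → pass.
IT (methods 1·2): 0.53 vs {0.17, 0.22, 0.04, 0.16, 0.19, 0.21} → pass.
PS (methods 1·2): 0.48 vs {0.33, 0.16, 0.16, 0.04, 0.44, 0.20} → pass.
Num (methods 1·2): 0.47 vs {0.29, 0.32, 0.21, 0.19, 0.20, 0.44} → pass.
0 of 4 fail.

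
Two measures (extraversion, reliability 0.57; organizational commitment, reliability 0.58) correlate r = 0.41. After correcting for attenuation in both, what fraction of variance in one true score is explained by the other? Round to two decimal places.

Disattenuated r = 0.41 / √(0.57 × 0.58) = 0.41 / 0.5750 = 0.7130.
Shared true-score variance = 0.7130² = 0.5084 ≈ 0.51.

0.51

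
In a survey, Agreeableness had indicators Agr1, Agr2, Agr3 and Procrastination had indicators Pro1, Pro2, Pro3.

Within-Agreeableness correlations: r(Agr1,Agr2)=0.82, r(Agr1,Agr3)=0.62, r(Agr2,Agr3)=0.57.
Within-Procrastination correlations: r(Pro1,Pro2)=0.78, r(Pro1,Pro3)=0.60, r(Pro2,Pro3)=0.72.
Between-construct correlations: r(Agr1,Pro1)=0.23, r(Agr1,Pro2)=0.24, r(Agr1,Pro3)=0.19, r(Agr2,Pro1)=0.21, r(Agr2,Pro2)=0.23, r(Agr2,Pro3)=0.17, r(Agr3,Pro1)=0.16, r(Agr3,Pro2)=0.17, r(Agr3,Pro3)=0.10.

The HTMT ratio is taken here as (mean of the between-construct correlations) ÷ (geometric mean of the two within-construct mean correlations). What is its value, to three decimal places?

0.276

Mean between = 1.70/9 = 0.1889.
Mean within-Agr = 2.01/3 = 0.6700; mean within-Pro = 2.10/3 = 0.7000.
Geometric mean = √(0.6700 × 0.7000) = 0.6848.
HTMT = 0.1889 / 0.6848 = 0.276.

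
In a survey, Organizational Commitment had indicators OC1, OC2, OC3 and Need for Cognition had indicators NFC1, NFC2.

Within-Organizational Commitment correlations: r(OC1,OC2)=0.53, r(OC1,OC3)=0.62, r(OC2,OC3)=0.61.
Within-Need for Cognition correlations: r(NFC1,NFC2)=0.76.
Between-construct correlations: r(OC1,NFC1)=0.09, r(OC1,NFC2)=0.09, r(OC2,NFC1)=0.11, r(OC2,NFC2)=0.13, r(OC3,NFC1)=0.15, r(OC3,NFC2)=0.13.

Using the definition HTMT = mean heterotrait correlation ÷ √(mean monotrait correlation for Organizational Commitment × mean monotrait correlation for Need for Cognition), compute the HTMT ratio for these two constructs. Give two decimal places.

0.17

Mean between = 0.70/6 = 0.1167.
Mean within-OC = 1.76/3 = 0.5867; mean within-NFC = 0.76/1 = 0.7600.
Geometric mean = √(0.5867 × 0.7600) = 0.6678.
HTMT = 0.1167 / 0.6678 = 0.17.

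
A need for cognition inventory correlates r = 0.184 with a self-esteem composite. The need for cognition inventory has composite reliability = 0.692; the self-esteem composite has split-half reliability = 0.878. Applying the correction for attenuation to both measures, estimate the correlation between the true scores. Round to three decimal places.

r_true = r_obs / √(r_xx · r_yy) = 0.184 / √(0.692 × 0.878) = 0.184 / √0.607576 = 0.184 / 0.7795 ≈ 0.236.

0.236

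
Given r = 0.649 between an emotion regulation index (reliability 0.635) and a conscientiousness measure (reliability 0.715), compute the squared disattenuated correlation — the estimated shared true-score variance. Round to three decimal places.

0.928

Disattenuated r = 0.649 / √(0.635 × 0.715) = 0.649 / 0.6738 = 0.9632.
Shared true-score variance = 0.9632² = 0.9278 ≈ 0.928.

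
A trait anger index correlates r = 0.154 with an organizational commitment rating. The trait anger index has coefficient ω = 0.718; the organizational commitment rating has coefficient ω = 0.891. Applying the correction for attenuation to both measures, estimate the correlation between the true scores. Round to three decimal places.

r_true = r_obs / √(r_xx · r_yy) = 0.154 / √(0.718 × 0.891) = 0.154 / √0.639738 = 0.154 / 0.7998 ≈ 0.193.

0.193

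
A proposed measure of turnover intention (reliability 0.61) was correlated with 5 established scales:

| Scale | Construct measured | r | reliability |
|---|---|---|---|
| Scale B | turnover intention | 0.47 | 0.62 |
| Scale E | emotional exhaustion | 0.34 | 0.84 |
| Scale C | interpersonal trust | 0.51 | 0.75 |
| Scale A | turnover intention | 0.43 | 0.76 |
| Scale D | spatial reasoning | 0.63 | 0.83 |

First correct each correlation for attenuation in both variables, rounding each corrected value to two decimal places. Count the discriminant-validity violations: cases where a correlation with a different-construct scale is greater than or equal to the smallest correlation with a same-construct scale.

2

Disattenuated r (r / √(r_scale · r_new)):
  Scale B (conv): 0.47 / √(0.62·0.61) = 0.76
  Scale E (disc): 0.34 / √(0.84·0.61) = 0.47
  Scale C (disc): 0.51 / √(0.75·0.61) = 0.75
  Scale A (conv): 0.43 / √(0.76·0.61) = 0.63
  Scale D (disc): 0.63 / √(0.83·0.61) = 0.89
Smallest convergent = 0.63. Discriminant values: 0.47, 0.75, 0.89; count ≥ 0.63 → 2.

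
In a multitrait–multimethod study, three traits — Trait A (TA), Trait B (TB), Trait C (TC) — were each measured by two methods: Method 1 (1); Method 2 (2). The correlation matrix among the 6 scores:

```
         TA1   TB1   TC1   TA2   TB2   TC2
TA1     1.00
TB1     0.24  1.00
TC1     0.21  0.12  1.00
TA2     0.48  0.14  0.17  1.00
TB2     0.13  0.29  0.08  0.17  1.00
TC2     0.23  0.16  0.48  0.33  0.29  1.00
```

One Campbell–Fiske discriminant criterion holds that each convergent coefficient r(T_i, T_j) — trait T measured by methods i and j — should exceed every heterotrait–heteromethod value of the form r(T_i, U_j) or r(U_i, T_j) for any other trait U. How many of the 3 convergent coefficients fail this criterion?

0

Checking each validity diagonal entry against its comparison values:
TA (methods 1·2): 0.48 vs {0.13, 0.14, 0.23, 0.17} → pass.
TB (methods 1·2): 0.29 vs {0.14, 0.13, 0.16, 0.08} → pass.
TC (methods 1·2): 0.48 vs {0.17, 0.23, 0.08, 0.16} → pass.
0 of 3 fail.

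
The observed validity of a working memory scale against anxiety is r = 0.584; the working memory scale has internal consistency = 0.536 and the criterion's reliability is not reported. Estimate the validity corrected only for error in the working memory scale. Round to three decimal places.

0.798

Single correction: r_c = r_obs / √r_xx = 0.584 / √0.536 = 0.584 / 0.7321 ≈ 0.798.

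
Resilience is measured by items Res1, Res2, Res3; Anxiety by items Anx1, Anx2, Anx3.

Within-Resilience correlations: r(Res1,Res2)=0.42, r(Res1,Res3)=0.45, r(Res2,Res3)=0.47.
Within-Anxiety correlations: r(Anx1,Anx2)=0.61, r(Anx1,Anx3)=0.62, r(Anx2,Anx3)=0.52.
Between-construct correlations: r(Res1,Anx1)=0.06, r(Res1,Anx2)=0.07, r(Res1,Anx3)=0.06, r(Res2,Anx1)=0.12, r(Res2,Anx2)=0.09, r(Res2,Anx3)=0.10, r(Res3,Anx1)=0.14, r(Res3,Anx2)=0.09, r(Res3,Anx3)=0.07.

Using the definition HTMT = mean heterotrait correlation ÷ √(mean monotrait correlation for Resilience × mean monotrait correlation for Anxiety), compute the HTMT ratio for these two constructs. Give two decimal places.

Mean heterotrait r = 0.80/9 = 0.0889.
Mean within-Res = 1.34/3 = 0.4467; mean within-Anx = 1.75/3 = 0.5833.
Geometric mean = √(0.4467 × 0.5833) = 0.5105.
HTMT = 0.0889 / 0.5105 = 0.17.

0.17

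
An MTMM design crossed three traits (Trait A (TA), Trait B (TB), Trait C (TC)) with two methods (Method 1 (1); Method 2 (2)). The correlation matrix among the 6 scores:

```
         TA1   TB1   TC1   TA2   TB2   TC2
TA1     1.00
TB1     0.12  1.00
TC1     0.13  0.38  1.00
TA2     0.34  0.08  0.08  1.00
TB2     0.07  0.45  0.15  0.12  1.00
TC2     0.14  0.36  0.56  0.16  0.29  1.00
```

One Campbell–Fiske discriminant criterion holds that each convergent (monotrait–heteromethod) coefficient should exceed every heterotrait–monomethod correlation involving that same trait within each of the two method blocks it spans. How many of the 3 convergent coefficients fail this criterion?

0

Checking each validity diagonal entry against its comparison values:
TA (methods 1·2): 0.34 vs {0.12, 0.12, 0.13, 0.16} → pass.
TB (methods 1·2): 0.45 vs {0.12, 0.12, 0.38, 0.29} → pass.
TC (methods 1·2): 0.56 vs {0.13, 0.16, 0.38, 0.29} → pass.
0 of 3 fail.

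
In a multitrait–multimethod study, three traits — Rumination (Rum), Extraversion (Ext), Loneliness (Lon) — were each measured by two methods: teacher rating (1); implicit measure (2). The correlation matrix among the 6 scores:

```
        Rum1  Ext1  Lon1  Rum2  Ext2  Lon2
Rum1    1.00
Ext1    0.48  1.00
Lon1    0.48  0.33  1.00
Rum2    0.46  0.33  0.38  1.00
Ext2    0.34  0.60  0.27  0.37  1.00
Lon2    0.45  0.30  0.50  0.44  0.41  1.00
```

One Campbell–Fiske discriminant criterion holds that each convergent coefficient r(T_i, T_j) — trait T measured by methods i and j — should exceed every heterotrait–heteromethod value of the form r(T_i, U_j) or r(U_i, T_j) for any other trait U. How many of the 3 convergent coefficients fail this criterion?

Each convergent coefficient versus the relevant comparison correlations:
Rum (methods 1·2): 0.46 vs {0.34, 0.33, 0.45, 0.38} → pass.
Ext (methods 1·2): 0.60 vs {0.33, 0.34, 0.30, 0.27} → pass.
Lon (methods 1·2): 0.50 vs {0.38, 0.45, 0.27, 0.30} → pass.
0 of 3 fail.

0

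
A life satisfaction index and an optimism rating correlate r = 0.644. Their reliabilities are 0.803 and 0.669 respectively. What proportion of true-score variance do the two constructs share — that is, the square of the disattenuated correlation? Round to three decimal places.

0.772

Disattenuated r = 0.644 / √(0.803 × 0.669) = 0.644 / 0.7329 = 0.8787.
Shared true-score variance = 0.8787² = 0.7721 ≈ 0.772.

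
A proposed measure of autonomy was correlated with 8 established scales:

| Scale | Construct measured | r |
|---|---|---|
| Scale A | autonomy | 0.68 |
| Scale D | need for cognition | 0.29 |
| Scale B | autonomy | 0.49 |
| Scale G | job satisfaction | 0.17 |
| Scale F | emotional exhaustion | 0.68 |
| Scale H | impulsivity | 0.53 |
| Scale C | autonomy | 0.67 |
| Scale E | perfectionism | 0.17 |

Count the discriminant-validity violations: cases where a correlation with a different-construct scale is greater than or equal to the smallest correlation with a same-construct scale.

2

Convergent (same construct = autonomy): Scale A, Scale B, Scale C.
Smallest convergent = 0.49. Discriminant values: 0.29, 0.17, 0.68, 0.53, 0.17; count ≥ 0.49 → 2.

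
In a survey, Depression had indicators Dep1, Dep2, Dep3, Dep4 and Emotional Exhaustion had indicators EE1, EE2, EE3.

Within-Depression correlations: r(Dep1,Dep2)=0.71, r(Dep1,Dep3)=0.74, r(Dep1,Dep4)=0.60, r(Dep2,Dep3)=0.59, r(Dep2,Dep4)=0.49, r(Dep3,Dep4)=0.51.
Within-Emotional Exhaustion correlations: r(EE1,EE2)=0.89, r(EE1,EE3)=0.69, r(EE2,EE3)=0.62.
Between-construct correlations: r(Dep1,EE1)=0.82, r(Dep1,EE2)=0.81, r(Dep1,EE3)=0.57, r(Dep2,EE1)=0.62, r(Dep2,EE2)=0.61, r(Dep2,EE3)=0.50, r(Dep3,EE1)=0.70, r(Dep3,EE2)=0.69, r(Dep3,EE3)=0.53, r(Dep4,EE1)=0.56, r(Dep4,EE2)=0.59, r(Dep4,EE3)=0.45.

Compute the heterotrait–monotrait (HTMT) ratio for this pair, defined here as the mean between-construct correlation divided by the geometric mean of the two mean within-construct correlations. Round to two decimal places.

0.93

Between-construct mean = 7.45/12 = 0.6208.
Mean within-Dep = 3.64/6 = 0.6067; mean within-EE = 2.20/3 = 0.7333.
Geometric mean = √(0.6067 × 0.7333) = 0.6670.
HTMT = 0.6208 / 0.6670 = 0.93.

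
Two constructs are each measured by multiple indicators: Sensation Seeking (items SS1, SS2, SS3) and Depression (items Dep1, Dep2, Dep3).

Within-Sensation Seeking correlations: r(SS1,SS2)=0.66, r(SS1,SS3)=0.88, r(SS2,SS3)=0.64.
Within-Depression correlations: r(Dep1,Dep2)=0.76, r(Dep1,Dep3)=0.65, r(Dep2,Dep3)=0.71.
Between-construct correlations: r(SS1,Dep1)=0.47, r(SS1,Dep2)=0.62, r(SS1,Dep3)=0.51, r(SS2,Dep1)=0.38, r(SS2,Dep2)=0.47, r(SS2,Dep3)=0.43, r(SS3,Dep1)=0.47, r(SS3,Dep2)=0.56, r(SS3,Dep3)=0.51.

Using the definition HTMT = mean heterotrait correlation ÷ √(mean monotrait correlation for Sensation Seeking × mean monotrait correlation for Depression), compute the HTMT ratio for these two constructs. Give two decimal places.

Between-construct mean = 4.42/9 = 0.4911.
Mean within-SS = 2.18/3 = 0.7267; mean within-Dep = 2.12/3 = 0.7067.
Geometric mean = √(0.7267 × 0.7067) = 0.7166.
HTMT = 0.4911 / 0.7166 = 0.69.

0.69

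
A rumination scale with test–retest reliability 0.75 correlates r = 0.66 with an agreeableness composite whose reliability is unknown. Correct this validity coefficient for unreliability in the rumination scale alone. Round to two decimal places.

Single correction: r_c = r_obs / √r_xx = 0.66 / √0.75 = 0.66 / 0.8660 ≈ 0.76.

0.76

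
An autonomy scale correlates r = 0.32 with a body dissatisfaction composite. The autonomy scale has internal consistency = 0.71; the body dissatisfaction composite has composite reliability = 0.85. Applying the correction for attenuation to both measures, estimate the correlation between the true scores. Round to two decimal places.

0.41

r_true = r_obs / √(r_xx · r_yy) = 0.32 / √(0.71 × 0.85) = 0.32 / √0.6035 = 0.32 / 0.7769 ≈ 0.41.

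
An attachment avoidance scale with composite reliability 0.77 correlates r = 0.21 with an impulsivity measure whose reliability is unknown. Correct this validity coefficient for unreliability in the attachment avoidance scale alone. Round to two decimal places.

Single correction: r_c = r_obs / √r_xx = 0.21 / √0.77 = 0.21 / 0.8775 ≈ 0.24.

0.24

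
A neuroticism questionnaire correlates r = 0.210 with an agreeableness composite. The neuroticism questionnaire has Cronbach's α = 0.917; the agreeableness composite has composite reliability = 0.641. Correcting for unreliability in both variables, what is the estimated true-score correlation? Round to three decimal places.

0.274

r_true = r_obs / √(r_xx · r_yy) = 0.210 / √(0.917 × 0.641) = 0.210 / √0.587797 = 0.210 / 0.7667 ≈ 0.274.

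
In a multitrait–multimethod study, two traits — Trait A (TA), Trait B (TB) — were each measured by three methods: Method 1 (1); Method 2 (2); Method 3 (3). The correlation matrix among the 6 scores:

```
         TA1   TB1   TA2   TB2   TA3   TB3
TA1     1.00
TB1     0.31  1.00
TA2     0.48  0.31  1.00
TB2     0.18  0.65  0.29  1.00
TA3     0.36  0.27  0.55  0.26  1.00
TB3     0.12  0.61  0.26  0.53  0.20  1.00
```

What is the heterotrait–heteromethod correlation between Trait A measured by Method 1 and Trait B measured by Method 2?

Different traits and methods: r(TA1, TB2) = 0.18.

0.18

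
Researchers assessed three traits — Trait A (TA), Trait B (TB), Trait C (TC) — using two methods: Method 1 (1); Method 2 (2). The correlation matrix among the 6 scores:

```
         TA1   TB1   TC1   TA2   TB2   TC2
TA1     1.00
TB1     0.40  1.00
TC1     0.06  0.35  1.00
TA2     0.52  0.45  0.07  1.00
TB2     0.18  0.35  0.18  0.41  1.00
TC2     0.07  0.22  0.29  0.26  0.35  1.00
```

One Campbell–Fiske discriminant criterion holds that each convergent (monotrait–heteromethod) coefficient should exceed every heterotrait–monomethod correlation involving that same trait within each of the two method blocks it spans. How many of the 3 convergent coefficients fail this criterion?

Checking each validity diagonal entry against its comparison values:
TA (methods 1·2): 0.52 vs {0.40, 0.41, 0.06, 0.26} → pass.
TB (methods 1·2): 0.35 vs {0.40, 0.41, 0.35, 0.35} → fail.
TC (methods 1·2): 0.29 vs {0.06, 0.26, 0.35, 0.35} → fail.
2 of 3 fail.

2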